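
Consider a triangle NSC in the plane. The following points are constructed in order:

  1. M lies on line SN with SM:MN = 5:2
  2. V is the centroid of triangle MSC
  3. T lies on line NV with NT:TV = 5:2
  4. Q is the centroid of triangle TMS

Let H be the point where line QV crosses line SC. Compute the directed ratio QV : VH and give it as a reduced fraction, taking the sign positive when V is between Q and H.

QV:VH = 67/105

Assign N = (0, 0), S = (1, 0), C = (0, 1) — the answer is frame-independent, so this choice is without loss of generality.
1. M lies on line SN with SM:MN = 5:2 ⇒ M = (2/7, 0)
2. V is the centroid of triangle MSC ⇒ V = (3/7, 1/3)
3. T lies on line NV with NT:TV = 5:2 ⇒ T = (15/49, 5/21)
4. Q is the centroid of triangle TMS ⇒ Q = (26/49, 5/63)
line QV meets SC at H = (18/67, 49/67)
V = Q + t·(H−Q) with t = 67/172, so QV:VH = 67/172:105/172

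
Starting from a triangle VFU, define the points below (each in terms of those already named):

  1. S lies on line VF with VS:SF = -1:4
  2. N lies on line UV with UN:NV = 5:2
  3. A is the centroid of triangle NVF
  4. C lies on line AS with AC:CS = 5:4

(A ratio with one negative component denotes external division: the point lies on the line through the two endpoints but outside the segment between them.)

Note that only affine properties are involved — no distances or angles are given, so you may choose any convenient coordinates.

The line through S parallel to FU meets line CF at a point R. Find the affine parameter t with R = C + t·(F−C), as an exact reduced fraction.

Work in coordinates with V = (0, 0), F = (1, 0), U = (0, 1).
1. S lies on line VF with VS:SF = -1:4 ⇒ S = (-1/3, 0)
2. N lies on line UV with UN:NV = 5:2 ⇒ N = (0, 2/7)
3. A is the centroid of triangle NVF ⇒ A = (1/3, 2/21)
4. C lies on line AS with AC:CS = 5:4 ⇒ C = (-1/27, 8/189)
through S parallel to FU: direction (-1, 1); meets CF at R = (-55/141, 8/141)
R = C + t·(F−C) with t = -16/47

t = -16/47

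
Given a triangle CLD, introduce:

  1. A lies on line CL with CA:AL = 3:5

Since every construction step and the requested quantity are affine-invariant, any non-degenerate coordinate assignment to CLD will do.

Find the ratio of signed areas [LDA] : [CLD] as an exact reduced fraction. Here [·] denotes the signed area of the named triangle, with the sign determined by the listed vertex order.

Work in coordinates with C = (0, 0), L = (1, 0), D = (0, 1).
1. A lies on line CL with CA:AL = 3:5 ⇒ A = (3/8, 0)
2·[LDA] = 5/8, 2·[CLD] = 1
[LDA]:[CLD] = 5/8:1 = 5/8

[LDA]:[CLD] = 5/8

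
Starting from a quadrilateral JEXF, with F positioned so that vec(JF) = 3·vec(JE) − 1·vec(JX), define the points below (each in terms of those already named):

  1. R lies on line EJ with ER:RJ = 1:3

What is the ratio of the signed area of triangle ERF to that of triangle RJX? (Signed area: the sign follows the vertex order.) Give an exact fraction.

[ERF]:[RJX] = -1/3

Set J = (0, 0), E = (1, 0), X = (0, 1), F = (3, -1); any affine frame gives the same invariant.
1. R lies on line EJ with ER:RJ = 1:3 ⇒ R = (3/4, 0)
2·[ERF] = 1/4, 2·[RJX] = -3/4
[ERF]:[RJX] = 1/4:-3/4 = -1/3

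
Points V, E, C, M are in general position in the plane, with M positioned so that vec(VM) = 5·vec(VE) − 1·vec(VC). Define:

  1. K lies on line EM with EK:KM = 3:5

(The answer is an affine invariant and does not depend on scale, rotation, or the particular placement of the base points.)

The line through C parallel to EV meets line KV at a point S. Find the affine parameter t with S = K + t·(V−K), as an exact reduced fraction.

t = 11/3

Work in coordinates with V = (0, 0), E = (1, 0), C = (0, 1), M = (5, -1).
1. K lies on line EM with EK:KM = 3:5 ⇒ K = (5/2, -3/8)
through C parallel to EV: direction (-1, 0); meets KV at S = (-20/3, 1)
S = K + t·(V−K) with t = 11/3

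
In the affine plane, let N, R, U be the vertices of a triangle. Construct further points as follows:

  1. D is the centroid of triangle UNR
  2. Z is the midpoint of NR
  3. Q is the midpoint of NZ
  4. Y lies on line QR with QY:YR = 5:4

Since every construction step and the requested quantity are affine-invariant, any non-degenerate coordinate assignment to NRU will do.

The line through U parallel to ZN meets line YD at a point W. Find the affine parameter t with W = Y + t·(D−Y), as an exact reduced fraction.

Assign N = (0, 0), R = (1, 0), U = (0, 1) — the answer is frame-independent, so this choice is without loss of generality.
1. D is the centroid of triangle UNR ⇒ D = (1/3, 1/3)
2. Z is the midpoint of NR ⇒ Z = (1/2, 0)
3. Q is the midpoint of NZ ⇒ Q = (1/4, 0)
4. Y lies on line QR with QY:YR = 5:4 ⇒ Y = (2/3, 0)
through U parallel to ZN: direction (-1/2, 0); meets YD at W = (-1/3, 1)
W = Y + t·(D−Y) with t = 3

t = 3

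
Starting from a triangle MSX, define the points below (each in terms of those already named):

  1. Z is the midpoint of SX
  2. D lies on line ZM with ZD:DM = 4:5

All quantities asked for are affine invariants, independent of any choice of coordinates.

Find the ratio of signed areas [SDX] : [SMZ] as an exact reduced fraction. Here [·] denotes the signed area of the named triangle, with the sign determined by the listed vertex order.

[SDX]:[SMZ] = 8/9

Set M = (0, 0), S = (1, 0), X = (0, 1); any affine frame gives the same invariant.
1. Z is the midpoint of SX ⇒ Z = (1/2, 1/2)
2. D lies on line ZM with ZD:DM = 4:5 ⇒ D = (5/18, 5/18)
2·[SDX] = -4/9, 2·[SMZ] = -1/2
[SDX]:[SMZ] = -4/9:-1/2 = 8/9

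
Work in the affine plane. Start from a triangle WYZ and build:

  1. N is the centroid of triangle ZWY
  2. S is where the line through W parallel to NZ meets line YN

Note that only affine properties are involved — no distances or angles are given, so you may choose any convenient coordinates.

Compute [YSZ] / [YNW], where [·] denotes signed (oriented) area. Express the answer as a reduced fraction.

[YSZ]:[YNW] = -2

Work in coordinates with W = (0, 0), Y = (1, 0), Z = (0, 1).
1. N is the centroid of triangle ZWY ⇒ N = (1/3, 1/3)
2. S is where the line through W parallel to NZ meets line YN ⇒ S = (-1/3, 2/3)
2·[YSZ] = -2/3, 2·[YNW] = 1/3
[YSZ]:[YNW] = -2/3:1/3 = -2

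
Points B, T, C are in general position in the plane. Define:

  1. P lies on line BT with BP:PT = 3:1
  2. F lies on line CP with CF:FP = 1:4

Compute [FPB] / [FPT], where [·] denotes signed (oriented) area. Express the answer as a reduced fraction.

[FPB]:[FPT] = -3

Assign B = (0, 0), T = (1, 0), C = (0, 1) — the answer is frame-independent, so this choice is without loss of generality.
1. P lies on line BT with BP:PT = 3:1 ⇒ P = (3/4, 0)
2. F lies on line CP with CF:FP = 1:4 ⇒ F = (3/20, 4/5)
2·[FPB] = -3/5, 2·[FPT] = 1/5
[FPB]:[FPT] = -3/5:1/5 = -3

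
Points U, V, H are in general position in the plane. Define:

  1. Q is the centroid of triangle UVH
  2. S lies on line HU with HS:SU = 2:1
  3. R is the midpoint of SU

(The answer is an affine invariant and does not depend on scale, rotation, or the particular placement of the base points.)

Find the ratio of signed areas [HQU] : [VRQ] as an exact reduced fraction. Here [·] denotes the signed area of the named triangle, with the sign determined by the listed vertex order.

[HQU]:[VRQ] = 3/2

Choose coordinates U = (0, 0), V = (1, 0), H = (0, 1).
1. Q is the centroid of triangle UVH ⇒ Q = (1/3, 1/3)
2. S lies on line HU with HS:SU = 2:1 ⇒ S = (0, 1/3)
3. R is the midpoint of SU ⇒ R = (0, 1/6)
2·[HQU] = -1/3, 2·[VRQ] = -2/9
[HQU]:[VRQ] = -1/3:-2/9 = 3/2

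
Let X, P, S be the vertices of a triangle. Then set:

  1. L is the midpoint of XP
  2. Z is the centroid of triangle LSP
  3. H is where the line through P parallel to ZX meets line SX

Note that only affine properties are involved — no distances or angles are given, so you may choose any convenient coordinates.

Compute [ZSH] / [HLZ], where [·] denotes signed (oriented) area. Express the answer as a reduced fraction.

[ZSH]:[HLZ] = 5

Choose coordinates X = (0, 0), P = (1, 0), S = (0, 1).
1. L is the midpoint of XP ⇒ L = (1/2, 0)
2. Z is the centroid of triangle LSP ⇒ Z = (1/2, 1/3)
3. H is where the line through P parallel to ZX meets line SX ⇒ H = (0, -2/3)
2·[ZSH] = 5/6, 2·[HLZ] = 1/6
[ZSH]:[HLZ] = 5/6:1/6 = 5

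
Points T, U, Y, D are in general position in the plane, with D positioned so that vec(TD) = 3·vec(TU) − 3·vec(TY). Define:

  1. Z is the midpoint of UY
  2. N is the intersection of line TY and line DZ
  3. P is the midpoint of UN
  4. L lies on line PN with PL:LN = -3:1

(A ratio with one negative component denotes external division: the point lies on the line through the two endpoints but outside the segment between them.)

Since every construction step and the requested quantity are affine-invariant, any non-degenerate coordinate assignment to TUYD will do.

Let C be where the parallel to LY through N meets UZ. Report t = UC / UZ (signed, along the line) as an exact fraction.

Assign T = (0, 0), U = (1, 0), Y = (0, 1), D = (3, -3) — the answer is frame-independent, so this choice is without loss of generality.
1. Z is the midpoint of UY ⇒ Z = (1/2, 1/2)
2. N is the intersection of line TY and line DZ ⇒ N = (0, 6/5)
3. P is the midpoint of UN ⇒ P = (1/2, 3/5)
4. L lies on line PN with PL:LN = -3:1 ⇒ L = (-1/4, 3/2)
through N parallel to LY: direction (1/4, -1/2); meets UZ at C = (1/5, 4/5)
C = U + t·(Z−U) with t = 8/5

t = 8/5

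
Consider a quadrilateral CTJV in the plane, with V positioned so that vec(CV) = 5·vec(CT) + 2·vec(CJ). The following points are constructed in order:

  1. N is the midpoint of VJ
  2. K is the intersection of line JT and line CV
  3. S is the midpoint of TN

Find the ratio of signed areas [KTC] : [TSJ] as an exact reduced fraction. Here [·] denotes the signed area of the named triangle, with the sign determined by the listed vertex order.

Choose coordinates C = (0, 0), T = (1, 0), J = (0, 1), V = (5, 2).
1. N is the midpoint of VJ ⇒ N = (5/2, 3/2)
2. K is the intersection of line JT and line CV ⇒ K = (5/7, 2/7)
3. S is the midpoint of TN ⇒ S = (7/4, 3/4)
2·[KTC] = -2/7, 2·[TSJ] = 3/2
[KTC]:[TSJ] = -2/7:3/2 = -4/21

[KTC]:[TSJ] = -4/21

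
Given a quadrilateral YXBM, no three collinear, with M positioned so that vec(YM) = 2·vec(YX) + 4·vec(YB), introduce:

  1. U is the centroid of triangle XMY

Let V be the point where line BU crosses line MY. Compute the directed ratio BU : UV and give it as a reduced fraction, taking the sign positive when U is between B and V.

Choose coordinates Y = (0, 0), X = (1, 0), B = (0, 1), M = (2, 4).
1. U is the centroid of triangle XMY ⇒ U = (1, 4/3)
line BU meets MY at V = (3/5, 6/5)
U = B + t·(V−B) with t = 5/3, so BU:UV = 5/3:-2/3

BU:UV = -5/2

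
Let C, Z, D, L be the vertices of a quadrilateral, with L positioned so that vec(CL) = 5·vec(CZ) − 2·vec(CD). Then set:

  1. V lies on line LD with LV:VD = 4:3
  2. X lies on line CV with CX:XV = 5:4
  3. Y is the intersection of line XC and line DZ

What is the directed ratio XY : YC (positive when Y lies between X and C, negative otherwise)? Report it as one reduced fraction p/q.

XY:YC = 2/63

Set C = (0, 0), Z = (1, 0), D = (0, 1), L = (5, -2); any affine frame gives the same invariant.
1. V lies on line LD with LV:VD = 4:3 ⇒ V = (15/7, -2/7)
2. X lies on line CV with CX:XV = 5:4 ⇒ X = (25/21, -10/63)
3. Y is the intersection of line XC and line DZ ⇒ Y = (15/13, -2/13)
Y = X + t·(C−X) with t = 2/65, so XY:YC = t:(1−t) = 2/65:63/65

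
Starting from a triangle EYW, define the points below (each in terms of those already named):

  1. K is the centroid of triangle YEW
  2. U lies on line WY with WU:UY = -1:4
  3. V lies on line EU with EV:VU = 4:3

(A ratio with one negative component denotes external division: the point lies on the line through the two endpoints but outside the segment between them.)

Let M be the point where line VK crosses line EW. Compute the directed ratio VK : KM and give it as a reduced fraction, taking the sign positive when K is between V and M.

Set E = (0, 0), Y = (1, 0), W = (0, 1); any affine frame gives the same invariant.
1. K is the centroid of triangle YEW ⇒ K = (1/3, 1/3)
2. U lies on line WY with WU:UY = -1:4 ⇒ U = (-1/3, 4/3)
3. V lies on line EU with EV:VU = 4:3 ⇒ V = (-4/21, 16/21)
line VK meets EW at M = (0, 20/33)
K = V + t·(M−V) with t = 11/4, so VK:KM = 11/4:-7/4

VK:KM = -11/7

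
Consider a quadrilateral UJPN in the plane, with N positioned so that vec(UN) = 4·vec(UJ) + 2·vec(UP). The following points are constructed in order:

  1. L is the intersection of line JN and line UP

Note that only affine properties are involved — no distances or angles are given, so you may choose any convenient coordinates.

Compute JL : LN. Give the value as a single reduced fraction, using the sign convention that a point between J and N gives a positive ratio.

JL:LN = -1/4

Choose coordinates U = (0, 0), J = (1, 0), P = (0, 1), N = (4, 2).
1. L is the intersection of line JN and line UP ⇒ L = (0, -2/3)
L = J + t·(N−J) with t = -1/3, so JL:LN = t:(1−t) = -1/3:4/3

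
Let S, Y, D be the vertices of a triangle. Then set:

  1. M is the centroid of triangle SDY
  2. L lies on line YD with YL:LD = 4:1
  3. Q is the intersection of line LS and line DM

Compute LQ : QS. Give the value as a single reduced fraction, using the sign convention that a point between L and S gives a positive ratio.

LQ:QS = 1/5

Work in coordinates with S = (0, 0), Y = (1, 0), D = (0, 1).
1. M is the centroid of triangle SDY ⇒ M = (1/3, 1/3)
2. L lies on line YD with YL:LD = 4:1 ⇒ L = (1/5, 4/5)
3. Q is the intersection of line LS and line DM ⇒ Q = (1/6, 2/3)
Q = L + t·(S−L) with t = 1/6, so LQ:QS = t:(1−t) = 1/6:5/6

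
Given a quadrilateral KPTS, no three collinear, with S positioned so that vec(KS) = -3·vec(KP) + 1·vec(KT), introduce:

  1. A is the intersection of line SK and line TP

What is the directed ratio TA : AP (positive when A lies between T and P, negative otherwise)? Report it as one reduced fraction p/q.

Choose coordinates K = (0, 0), P = (1, 0), T = (0, 1), S = (-3, 1).
1. A is the intersection of line SK and line TP ⇒ A = (3/2, -1/2)
A = T + t·(P−T) with t = 3/2, so TA:AP = t:(1−t) = 3/2:-1/2

TA:AP = -3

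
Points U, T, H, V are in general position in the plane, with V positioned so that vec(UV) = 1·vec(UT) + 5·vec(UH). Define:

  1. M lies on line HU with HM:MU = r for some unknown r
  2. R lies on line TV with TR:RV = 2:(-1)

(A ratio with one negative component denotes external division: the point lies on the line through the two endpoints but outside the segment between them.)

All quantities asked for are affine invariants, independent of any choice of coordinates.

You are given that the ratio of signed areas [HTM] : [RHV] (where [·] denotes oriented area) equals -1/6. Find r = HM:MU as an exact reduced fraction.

r = 5

Set U = (0, 0), T = (1, 0), H = (0, 1), V = (1, 5); any affine frame gives the same invariant.
1. With HM:MU = r, write λ = r/(r+1) so M = H + λ·(U−H); M is affine-linear in λ
2. R lies on line TV with TR:RV = 2:(-1) ⇒ R = (1, 10)
Every point depending on M is an affine combination of M and λ-independent points, so each such coordinate is linear in λ; the λ² term in each signed area is a multiple of (U−H)×(U−H) = 0, so 2·[HTM] and 2·[RHV] are each linear in λ. Evaluating at λ=0 and λ=1:
  2·[HTM] = −λ,   2·[RHV] = 5
So [HTM]:[RHV] = (−λ) / (5). Setting this equal to -1/6:
  −λ = -1/6·(5)  ⇒  λ = 5/6
Then r = λ/(1−λ) = (5/6)/(1/6) = 5. Check: with r = 5, M = (0, 1/6) and [HTM]:[RHV] = -1/6 as required.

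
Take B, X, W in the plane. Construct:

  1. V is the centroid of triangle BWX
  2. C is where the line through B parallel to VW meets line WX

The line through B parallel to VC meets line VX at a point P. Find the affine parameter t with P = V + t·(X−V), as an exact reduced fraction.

Choose coordinates B = (0, 0), X = (1, 0), W = (0, 1).
1. V is the centroid of triangle BWX ⇒ V = (1/3, 1/3)
2. C is where the line through B parallel to VW meets line WX ⇒ C = (-1, 2)
through B parallel to VC: direction (-4/3, 5/3); meets VX at P = (-2/3, 5/6)
P = V + t·(X−V) with t = -3/2

t = -3/2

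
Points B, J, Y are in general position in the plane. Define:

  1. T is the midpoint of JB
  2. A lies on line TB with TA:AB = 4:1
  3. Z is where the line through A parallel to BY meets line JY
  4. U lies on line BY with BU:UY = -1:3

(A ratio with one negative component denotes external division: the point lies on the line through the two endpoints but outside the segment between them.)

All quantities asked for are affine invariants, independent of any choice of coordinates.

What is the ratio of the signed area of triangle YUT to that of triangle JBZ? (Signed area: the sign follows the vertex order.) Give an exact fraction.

[YUT]:[JBZ] = -5/6

Work in coordinates with B = (0, 0), J = (1, 0), Y = (0, 1).
1. T is the midpoint of JB ⇒ T = (1/2, 0)
2. A lies on line TB with TA:AB = 4:1 ⇒ A = (1/10, 0)
3. Z is where the line through A parallel to BY meets line JY ⇒ Z = (1/10, 9/10)
4. U lies on line BY with BU:UY = -1:3 ⇒ U = (0, -1/2)
2·[YUT] = 3/4, 2·[JBZ] = -9/10
[YUT]:[JBZ] = 3/4:-9/10 = -5/6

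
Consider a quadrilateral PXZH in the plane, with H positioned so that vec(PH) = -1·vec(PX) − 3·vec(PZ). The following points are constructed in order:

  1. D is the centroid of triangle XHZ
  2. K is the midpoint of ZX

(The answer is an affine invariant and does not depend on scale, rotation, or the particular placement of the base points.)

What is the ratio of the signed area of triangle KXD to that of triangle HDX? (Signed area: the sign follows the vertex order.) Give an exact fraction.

Choose coordinates P = (0, 0), X = (1, 0), Z = (0, 1), H = (-1, -3).
1. D is the centroid of triangle XHZ ⇒ D = (0, -2/3)
2. K is the midpoint of ZX ⇒ K = (1/2, 1/2)
2·[KXD] = -5/6, 2·[HDX] = -5/3
[KXD]:[HDX] = -5/6:-5/3 = 1/2

[KXD]:[HDX] = 1/2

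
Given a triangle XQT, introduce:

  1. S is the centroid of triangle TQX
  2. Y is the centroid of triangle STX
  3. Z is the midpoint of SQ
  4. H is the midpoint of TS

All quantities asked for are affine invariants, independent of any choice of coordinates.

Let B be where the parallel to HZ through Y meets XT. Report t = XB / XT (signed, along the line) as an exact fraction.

t = 5/9

Set X = (0, 0), Q = (1, 0), T = (0, 1); any affine frame gives the same invariant.
1. S is the centroid of triangle TQX ⇒ S = (1/3, 1/3)
2. Y is the centroid of triangle STX ⇒ Y = (1/9, 4/9)
3. Z is the midpoint of SQ ⇒ Z = (2/3, 1/6)
4. H is the midpoint of TS ⇒ H = (1/6, 2/3)
through Y parallel to HZ: direction (1/2, -1/2); meets XT at B = (0, 5/9)
B = X + t·(T−X) with t = 5/9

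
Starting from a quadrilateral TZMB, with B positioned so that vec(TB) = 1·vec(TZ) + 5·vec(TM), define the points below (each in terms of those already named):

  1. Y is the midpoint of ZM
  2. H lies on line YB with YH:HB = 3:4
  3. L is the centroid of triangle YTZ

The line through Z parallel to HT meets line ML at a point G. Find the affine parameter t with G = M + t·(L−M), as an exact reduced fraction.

t = 33/19

Set T = (0, 0), Z = (1, 0), M = (0, 1), B = (1, 5); any affine frame gives the same invariant.
1. Y is the midpoint of ZM ⇒ Y = (1/2, 1/2)
2. H lies on line YB with YH:HB = 3:4 ⇒ H = (5/7, 17/7)
3. L is the centroid of triangle YTZ ⇒ L = (1/2, 1/6)
through Z parallel to HT: direction (-5/7, -17/7); meets ML at G = (33/38, -17/38)
G = M + t·(L−M) with t = 33/19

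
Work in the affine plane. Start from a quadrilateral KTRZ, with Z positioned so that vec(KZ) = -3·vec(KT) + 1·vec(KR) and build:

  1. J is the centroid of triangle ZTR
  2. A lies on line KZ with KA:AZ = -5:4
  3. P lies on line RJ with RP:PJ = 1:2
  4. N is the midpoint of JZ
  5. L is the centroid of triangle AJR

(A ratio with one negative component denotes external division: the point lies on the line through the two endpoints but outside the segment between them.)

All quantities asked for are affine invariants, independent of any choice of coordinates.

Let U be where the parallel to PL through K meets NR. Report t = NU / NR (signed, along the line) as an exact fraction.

t = -31/59

Assign K = (0, 0), T = (1, 0), R = (0, 1), Z = (-3, 1) — the answer is frame-independent, so this choice is without loss of generality.
1. J is the centroid of triangle ZTR ⇒ J = (-2/3, 2/3)
2. A lies on line KZ with KA:AZ = -5:4 ⇒ A = (-15, 5)
3. P lies on line RJ with RP:PJ = 1:2 ⇒ P = (-2/9, 8/9)
4. N is the midpoint of JZ ⇒ N = (-11/6, 5/6)
5. L is the centroid of triangle AJR ⇒ L = (-47/9, 20/9)
through K parallel to PL: direction (-5, 4/3); meets NR at U = (-165/59, 44/59)
U = N + t·(R−N) with t = -31/59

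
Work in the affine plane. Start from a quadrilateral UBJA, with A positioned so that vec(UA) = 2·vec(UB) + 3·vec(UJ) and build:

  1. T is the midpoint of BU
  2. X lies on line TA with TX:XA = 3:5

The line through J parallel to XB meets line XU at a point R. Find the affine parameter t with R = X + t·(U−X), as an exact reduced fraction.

t = 19/18

Assign U = (0, 0), B = (1, 0), J = (0, 1), A = (2, 3) — the answer is frame-independent, so this choice is without loss of generality.
1. T is the midpoint of BU ⇒ T = (1/2, 0)
2. X lies on line TA with TX:XA = 3:5 ⇒ X = (17/16, 9/8)
through J parallel to XB: direction (-1/16, -9/8); meets XU at R = (-17/288, -1/16)
R = X + t·(U−X) with t = 19/18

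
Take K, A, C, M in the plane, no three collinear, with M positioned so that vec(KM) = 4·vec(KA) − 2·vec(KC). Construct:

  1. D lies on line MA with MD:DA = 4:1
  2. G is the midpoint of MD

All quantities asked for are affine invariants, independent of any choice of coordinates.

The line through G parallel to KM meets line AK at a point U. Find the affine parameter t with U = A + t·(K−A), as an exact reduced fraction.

t = 3/5

Choose coordinates K = (0, 0), A = (1, 0), C = (0, 1), M = (4, -2).
1. D lies on line MA with MD:DA = 4:1 ⇒ D = (8/5, -2/5)
2. G is the midpoint of MD ⇒ G = (14/5, -6/5)
through G parallel to KM: direction (4, -2); meets AK at U = (2/5, 0)
U = A + t·(K−A) with t = 3/5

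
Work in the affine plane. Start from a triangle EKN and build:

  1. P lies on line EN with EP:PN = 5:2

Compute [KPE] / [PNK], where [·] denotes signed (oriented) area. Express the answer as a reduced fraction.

[KPE]:[PNK] = -5/2

Work in coordinates with E = (0, 0), K = (1, 0), N = (0, 1).
1. P lies on line EN with EP:PN = 5:2 ⇒ P = (0, 5/7)
2·[KPE] = 5/7, 2·[PNK] = -2/7
[KPE]:[PNK] = 5/7:-2/7 = -5/2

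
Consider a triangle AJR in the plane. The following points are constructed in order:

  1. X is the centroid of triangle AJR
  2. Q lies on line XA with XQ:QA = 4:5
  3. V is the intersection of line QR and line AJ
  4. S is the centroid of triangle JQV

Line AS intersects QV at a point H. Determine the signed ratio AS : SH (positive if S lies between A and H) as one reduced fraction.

AS:SH = -32/17

Assign A = (0, 0), J = (1, 0), R = (0, 1) — the answer is frame-independent, so this choice is without loss of generality.
1. X is the centroid of triangle AJR ⇒ X = (1/3, 1/3)
2. Q lies on line XA with XQ:QA = 4:5 ⇒ Q = (5/27, 5/27)
3. V is the intersection of line QR and line AJ ⇒ V = (5/22, 0)
4. S is the centroid of triangle JQV ⇒ S = (839/1782, 5/81)
line AS meets QV at H = (4195/19008, 25/864)
S = A + t·(H−A) with t = 32/15, so AS:SH = 32/15:-17/15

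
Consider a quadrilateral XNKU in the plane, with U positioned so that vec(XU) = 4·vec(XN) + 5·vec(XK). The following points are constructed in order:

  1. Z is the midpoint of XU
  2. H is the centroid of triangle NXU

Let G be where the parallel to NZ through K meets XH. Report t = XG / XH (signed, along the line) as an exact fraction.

Set X = (0, 0), N = (1, 0), K = (0, 1), U = (4, 5); any affine frame gives the same invariant.
1. Z is the midpoint of XU ⇒ Z = (2, 5/2)
2. H is the centroid of triangle NXU ⇒ H = (5/3, 5/3)
through K parallel to NZ: direction (1, 5/2); meets XH at G = (-2/3, -2/3)
G = X + t·(H−X) with t = -2/5

t = -2/5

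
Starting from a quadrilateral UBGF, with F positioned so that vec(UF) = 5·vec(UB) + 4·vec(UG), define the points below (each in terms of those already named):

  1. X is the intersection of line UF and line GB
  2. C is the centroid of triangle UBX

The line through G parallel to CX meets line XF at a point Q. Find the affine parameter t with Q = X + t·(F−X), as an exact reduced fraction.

Work in coordinates with U = (0, 0), B = (1, 0), G = (0, 1), F = (5, 4).
1. X is the intersection of line UF and line GB ⇒ X = (5/9, 4/9)
2. C is the centroid of triangle UBX ⇒ C = (14/27, 4/27)
through G parallel to CX: direction (1/27, 8/27); meets XF at Q = (-5/36, -1/9)
Q = X + t·(F−X) with t = -5/32

t = -5/32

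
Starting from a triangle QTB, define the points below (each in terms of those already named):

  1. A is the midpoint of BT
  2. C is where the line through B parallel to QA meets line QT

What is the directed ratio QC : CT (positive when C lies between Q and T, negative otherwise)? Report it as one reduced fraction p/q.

Choose coordinates Q = (0, 0), T = (1, 0), B = (0, 1).
1. A is the midpoint of BT ⇒ A = (1/2, 1/2)
2. C is where the line through B parallel to QA meets line QT ⇒ C = (-1, 0)
C = Q + t·(T−Q) with t = -1, so QC:CT = t:(1−t) = -1:2

QC:CT = -1/2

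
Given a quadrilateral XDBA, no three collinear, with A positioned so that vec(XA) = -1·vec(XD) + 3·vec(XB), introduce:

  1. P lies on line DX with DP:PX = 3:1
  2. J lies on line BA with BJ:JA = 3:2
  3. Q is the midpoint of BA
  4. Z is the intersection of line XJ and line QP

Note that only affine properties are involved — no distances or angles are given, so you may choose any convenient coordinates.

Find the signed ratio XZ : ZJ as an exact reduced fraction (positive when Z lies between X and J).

XZ:ZJ = -10

Work in coordinates with X = (0, 0), D = (1, 0), B = (0, 1), A = (-1, 3).
1. P lies on line DX with DP:PX = 3:1 ⇒ P = (1/4, 0)
2. J lies on line BA with BJ:JA = 3:2 ⇒ J = (-3/5, 11/5)
3. Q is the midpoint of BA ⇒ Q = (-1/2, 2)
4. Z is the intersection of line XJ and line QP ⇒ Z = (-2/3, 22/9)
Z = X + t·(J−X) with t = 10/9, so XZ:ZJ = t:(1−t) = 10/9:-1/9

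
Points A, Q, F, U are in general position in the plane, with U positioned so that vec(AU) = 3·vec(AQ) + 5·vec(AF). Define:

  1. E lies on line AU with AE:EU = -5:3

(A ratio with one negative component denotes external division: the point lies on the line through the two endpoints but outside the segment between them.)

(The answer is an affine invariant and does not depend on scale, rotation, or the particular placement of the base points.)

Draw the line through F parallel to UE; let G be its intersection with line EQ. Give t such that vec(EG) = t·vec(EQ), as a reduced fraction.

Assign A = (0, 0), Q = (1, 0), F = (0, 1), U = (3, 5) — the answer is frame-independent, so this choice is without loss of generality.
1. E lies on line AU with AE:EU = -5:3 ⇒ E = (15/2, 25/2)
through F parallel to UE: direction (9/2, 15/2); meets EQ at G = (57/5, 20)
G = E + t·(Q−E) with t = -3/5

t = -3/5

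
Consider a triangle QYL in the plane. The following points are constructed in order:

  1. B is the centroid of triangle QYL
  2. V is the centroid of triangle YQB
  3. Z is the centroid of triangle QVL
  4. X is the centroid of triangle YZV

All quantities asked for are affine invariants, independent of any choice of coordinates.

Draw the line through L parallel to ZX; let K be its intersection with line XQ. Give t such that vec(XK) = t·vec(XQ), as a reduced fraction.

Assign Q = (0, 0), Y = (1, 0), L = (0, 1) — the answer is frame-independent, so this choice is without loss of generality.
1. B is the centroid of triangle QYL ⇒ B = (1/3, 1/3)
2. V is the centroid of triangle YQB ⇒ V = (4/9, 1/9)
3. Z is the centroid of triangle QVL ⇒ Z = (4/27, 10/27)
4. X is the centroid of triangle YZV ⇒ X = (43/81, 13/81)
through L parallel to ZX: direction (31/81, -17/81); meets XQ at K = (1333/1134, 403/1134)
K = X + t·(Q−X) with t = -17/14

t = -17/14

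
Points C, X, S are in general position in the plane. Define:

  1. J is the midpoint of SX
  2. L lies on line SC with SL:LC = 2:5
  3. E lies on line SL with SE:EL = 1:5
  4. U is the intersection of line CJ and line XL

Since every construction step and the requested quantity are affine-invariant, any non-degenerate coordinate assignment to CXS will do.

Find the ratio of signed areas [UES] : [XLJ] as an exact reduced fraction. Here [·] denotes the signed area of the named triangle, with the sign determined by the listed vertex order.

Choose coordinates C = (0, 0), X = (1, 0), S = (0, 1).
1. J is the midpoint of SX ⇒ J = (1/2, 1/2)
2. L lies on line SC with SL:LC = 2:5 ⇒ L = (0, 5/7)
3. E lies on line SL with SE:EL = 1:5 ⇒ E = (0, 20/21)
4. U is the intersection of line CJ and line XL ⇒ U = (5/12, 5/12)
2·[UES] = -5/252, 2·[XLJ] = -1/7
[UES]:[XLJ] = -5/252:-1/7 = 5/36

[UES]:[XLJ] = 5/36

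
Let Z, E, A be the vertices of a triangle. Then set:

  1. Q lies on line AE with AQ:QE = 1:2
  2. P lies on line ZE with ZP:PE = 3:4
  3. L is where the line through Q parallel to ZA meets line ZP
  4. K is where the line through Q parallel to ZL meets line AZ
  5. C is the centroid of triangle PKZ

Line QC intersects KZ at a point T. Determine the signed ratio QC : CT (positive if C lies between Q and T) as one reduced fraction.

QC:CT = 4/3

Choose coordinates Z = (0, 0), E = (1, 0), A = (0, 1).
1. Q lies on line AE with AQ:QE = 1:2 ⇒ Q = (1/3, 2/3)
2. P lies on line ZE with ZP:PE = 3:4 ⇒ P = (3/7, 0)
3. L is where the line through Q parallel to ZA meets line ZP ⇒ L = (1/3, 0)
4. K is where the line through Q parallel to ZL meets line AZ ⇒ K = (0, 2/3)
5. C is the centroid of triangle PKZ ⇒ C = (1/7, 2/9)
line QC meets KZ at T = (0, -1/9)
C = Q + t·(T−Q) with t = 4/7, so QC:CT = 4/7:3/7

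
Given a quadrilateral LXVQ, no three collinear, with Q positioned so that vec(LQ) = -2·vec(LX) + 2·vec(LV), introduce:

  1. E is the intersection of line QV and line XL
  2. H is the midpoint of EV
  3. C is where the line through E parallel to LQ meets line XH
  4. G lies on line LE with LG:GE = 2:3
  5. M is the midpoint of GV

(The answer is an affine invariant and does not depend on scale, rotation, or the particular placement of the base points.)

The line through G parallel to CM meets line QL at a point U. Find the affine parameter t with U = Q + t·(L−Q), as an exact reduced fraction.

t = 13/11

Assign L = (0, 0), X = (1, 0), V = (0, 1), Q = (-2, 2) — the answer is frame-independent, so this choice is without loss of generality.
1. E is the intersection of line QV and line XL ⇒ E = (2, 0)
2. H is the midpoint of EV ⇒ H = (1, 1/2)
3. C is where the line through E parallel to LQ meets line XH ⇒ C = (1, 1)
4. G lies on line LE with LG:GE = 2:3 ⇒ G = (4/5, 0)
5. M is the midpoint of GV ⇒ M = (2/5, 1/2)
through G parallel to CM: direction (-3/5, -1/2); meets QL at U = (4/11, -4/11)
U = Q + t·(L−Q) with t = 13/11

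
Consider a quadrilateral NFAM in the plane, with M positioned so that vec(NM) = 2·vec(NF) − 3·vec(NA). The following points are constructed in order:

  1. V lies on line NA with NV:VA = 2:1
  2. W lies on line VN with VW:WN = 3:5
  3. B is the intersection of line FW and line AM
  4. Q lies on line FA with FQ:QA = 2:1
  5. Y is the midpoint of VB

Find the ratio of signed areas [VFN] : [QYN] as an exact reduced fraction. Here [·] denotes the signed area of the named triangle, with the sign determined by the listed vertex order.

Set N = (0, 0), F = (1, 0), A = (0, 1), M = (2, -3); any affine frame gives the same invariant.
1. V lies on line NA with NV:VA = 2:1 ⇒ V = (0, 2/3)
2. W lies on line VN with VW:WN = 3:5 ⇒ W = (0, 5/12)
3. B is the intersection of line FW and line AM ⇒ B = (7/19, 5/19)
4. Q lies on line FA with FQ:QA = 2:1 ⇒ Q = (1/3, 2/3)
5. Y is the midpoint of VB ⇒ Y = (7/38, 53/114)
2·[VFN] = -2/3, 2·[QYN] = 11/342
[VFN]:[QYN] = -2/3:11/342 = -228/11

[VFN]:[QYN] = -228/11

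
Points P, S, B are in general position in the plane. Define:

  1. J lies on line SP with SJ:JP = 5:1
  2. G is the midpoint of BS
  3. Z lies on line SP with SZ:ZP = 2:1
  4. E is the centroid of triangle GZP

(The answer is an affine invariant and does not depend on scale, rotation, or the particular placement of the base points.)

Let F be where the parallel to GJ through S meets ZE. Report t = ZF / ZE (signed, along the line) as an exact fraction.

Work in coordinates with P = (0, 0), S = (1, 0), B = (0, 1).
1. J lies on line SP with SJ:JP = 5:1 ⇒ J = (1/6, 0)
2. G is the midpoint of BS ⇒ G = (1/2, 1/2)
3. Z lies on line SP with SZ:ZP = 2:1 ⇒ Z = (1/3, 0)
4. E is the centroid of triangle GZP ⇒ E = (5/18, 1/6)
through S parallel to GJ: direction (-1/3, -1/2); meets ZE at F = (5/9, -2/3)
F = Z + t·(E−Z) with t = -4

t = -4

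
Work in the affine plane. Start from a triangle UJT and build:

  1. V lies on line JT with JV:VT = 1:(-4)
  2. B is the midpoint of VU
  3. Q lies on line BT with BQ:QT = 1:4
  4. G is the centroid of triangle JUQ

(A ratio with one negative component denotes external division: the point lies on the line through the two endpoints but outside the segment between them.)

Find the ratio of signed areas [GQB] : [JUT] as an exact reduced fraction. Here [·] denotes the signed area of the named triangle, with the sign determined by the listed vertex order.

[GQB]:[JUT] = 1/90

Assign U = (0, 0), J = (1, 0), T = (0, 1) — the answer is frame-independent, so this choice is without loss of generality.
1. V lies on line JT with JV:VT = 1:(-4) ⇒ V = (4/3, -1/3)
2. B is the midpoint of VU ⇒ B = (2/3, -1/6)
3. Q lies on line BT with BQ:QT = 1:4 ⇒ Q = (8/15, 1/15)
4. G is the centroid of triangle JUQ ⇒ G = (23/45, 1/45)
2·[GQB] = -1/90, 2·[JUT] = -1
[GQB]:[JUT] = -1/90:-1 = 1/90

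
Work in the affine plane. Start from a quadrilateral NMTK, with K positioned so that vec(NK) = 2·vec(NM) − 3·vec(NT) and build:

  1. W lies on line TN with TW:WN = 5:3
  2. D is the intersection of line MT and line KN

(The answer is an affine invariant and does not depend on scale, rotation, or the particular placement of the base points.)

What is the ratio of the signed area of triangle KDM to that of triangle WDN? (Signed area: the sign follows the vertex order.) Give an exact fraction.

Choose coordinates N = (0, 0), M = (1, 0), T = (0, 1), K = (2, -3).
1. W lies on line TN with TW:WN = 5:3 ⇒ W = (0, 3/8)
2. D is the intersection of line MT and line KN ⇒ D = (-2, 3)
2·[KDM] = -6, 2·[WDN] = 3/4
[KDM]:[WDN] = -6:3/4 = -8

[KDM]:[WDN] = -8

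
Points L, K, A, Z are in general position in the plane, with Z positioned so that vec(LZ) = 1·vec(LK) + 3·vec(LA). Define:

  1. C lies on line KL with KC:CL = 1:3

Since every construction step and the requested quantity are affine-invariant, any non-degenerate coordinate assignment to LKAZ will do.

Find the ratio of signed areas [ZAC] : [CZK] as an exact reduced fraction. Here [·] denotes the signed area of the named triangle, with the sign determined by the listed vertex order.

[ZAC]:[CZK] = -10/3

Choose coordinates L = (0, 0), K = (1, 0), A = (0, 1), Z = (1, 3).
1. C lies on line KL with KC:CL = 1:3 ⇒ C = (3/4, 0)
2·[ZAC] = 5/2, 2·[CZK] = -3/4
[ZAC]:[CZK] = 5/2:-3/4 = -10/3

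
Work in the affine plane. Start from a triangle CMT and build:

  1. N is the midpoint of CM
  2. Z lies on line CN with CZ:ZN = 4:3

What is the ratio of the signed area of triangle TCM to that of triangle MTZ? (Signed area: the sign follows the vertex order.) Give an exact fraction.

[TCM]:[MTZ] = 7/5

Assign C = (0, 0), M = (1, 0), T = (0, 1) — the answer is frame-independent, so this choice is without loss of generality.
1. N is the midpoint of CM ⇒ N = (1/2, 0)
2. Z lies on line CN with CZ:ZN = 4:3 ⇒ Z = (2/7, 0)
2·[TCM] = 1, 2·[MTZ] = 5/7
[TCM]:[MTZ] = 1:5/7 = 7/5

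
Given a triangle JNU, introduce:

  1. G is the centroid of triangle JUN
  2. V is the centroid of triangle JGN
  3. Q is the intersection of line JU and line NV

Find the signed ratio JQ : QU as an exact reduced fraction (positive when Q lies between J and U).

Work in coordinates with J = (0, 0), N = (1, 0), U = (0, 1).
1. G is the centroid of triangle JUN ⇒ G = (1/3, 1/3)
2. V is the centroid of triangle JGN ⇒ V = (4/9, 1/9)
3. Q is the intersection of line JU and line NV ⇒ Q = (0, 1/5)
Q = J + t·(U−J) with t = 1/5, so JQ:QU = t:(1−t) = 1/5:4/5

JQ:QU = 1/4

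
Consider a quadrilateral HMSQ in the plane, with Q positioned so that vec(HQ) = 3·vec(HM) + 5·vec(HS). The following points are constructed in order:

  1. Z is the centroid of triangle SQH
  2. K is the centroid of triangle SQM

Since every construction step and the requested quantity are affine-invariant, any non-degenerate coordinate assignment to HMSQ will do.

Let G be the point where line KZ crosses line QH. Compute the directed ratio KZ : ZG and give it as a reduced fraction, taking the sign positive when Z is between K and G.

KZ:ZG = -5/3

Choose coordinates H = (0, 0), M = (1, 0), S = (0, 1), Q = (3, 5).
1. Z is the centroid of triangle SQH ⇒ Z = (1, 2)
2. K is the centroid of triangle SQM ⇒ K = (4/3, 2)
line KZ meets QH at G = (6/5, 2)
Z = K + t·(G−K) with t = 5/2, so KZ:ZG = 5/2:-3/2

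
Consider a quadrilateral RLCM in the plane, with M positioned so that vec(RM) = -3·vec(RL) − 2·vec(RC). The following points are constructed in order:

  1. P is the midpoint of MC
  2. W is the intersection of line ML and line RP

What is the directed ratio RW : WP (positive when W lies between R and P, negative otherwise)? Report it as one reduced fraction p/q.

Set R = (0, 0), L = (1, 0), C = (0, 1), M = (-3, -2); any affine frame gives the same invariant.
1. P is the midpoint of MC ⇒ P = (-3/2, -1/2)
2. W is the intersection of line ML and line RP ⇒ W = (3, 1)
W = R + t·(P−R) with t = -2, so RW:WP = t:(1−t) = -2:3

RW:WP = -2/3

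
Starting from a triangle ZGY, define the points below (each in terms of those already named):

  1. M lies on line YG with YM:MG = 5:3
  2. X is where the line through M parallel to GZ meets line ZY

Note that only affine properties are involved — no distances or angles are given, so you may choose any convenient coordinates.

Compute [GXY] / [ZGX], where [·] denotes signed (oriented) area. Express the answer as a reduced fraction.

Choose coordinates Z = (0, 0), G = (1, 0), Y = (0, 1).
1. M lies on line YG with YM:MG = 5:3 ⇒ M = (5/8, 3/8)
2. X is where the line through M parallel to GZ meets line ZY ⇒ X = (0, 3/8)
2·[GXY] = -5/8, 2·[ZGX] = 3/8
[GXY]:[ZGX] = -5/8:3/8 = -5/3

[GXY]:[ZGX] = -5/3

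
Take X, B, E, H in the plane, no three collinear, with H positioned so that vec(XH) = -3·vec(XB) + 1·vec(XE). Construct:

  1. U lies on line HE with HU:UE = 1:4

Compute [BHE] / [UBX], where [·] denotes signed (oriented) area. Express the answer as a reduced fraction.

[BHE]:[UBX] = 3

Assign X = (0, 0), B = (1, 0), E = (0, 1), H = (-3, 1) — the answer is frame-independent, so this choice is without loss of generality.
1. U lies on line HE with HU:UE = 1:4 ⇒ U = (-12/5, 1)
2·[BHE] = -3, 2·[UBX] = -1
[BHE]:[UBX] = -3:-1 = 3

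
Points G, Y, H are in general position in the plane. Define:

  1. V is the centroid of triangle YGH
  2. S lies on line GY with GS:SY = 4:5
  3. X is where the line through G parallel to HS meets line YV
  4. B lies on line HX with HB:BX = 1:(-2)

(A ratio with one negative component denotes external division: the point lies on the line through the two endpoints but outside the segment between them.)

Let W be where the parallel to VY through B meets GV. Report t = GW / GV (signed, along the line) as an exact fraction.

t = 3

Set G = (0, 0), Y = (1, 0), H = (0, 1); any affine frame gives the same invariant.
1. V is the centroid of triangle YGH ⇒ V = (1/3, 1/3)
2. S lies on line GY with GS:SY = 4:5 ⇒ S = (4/9, 0)
3. X is where the line through G parallel to HS meets line YV ⇒ X = (-2/7, 9/14)
4. B lies on line HX with HB:BX = 1:(-2) ⇒ B = (2/7, 19/14)
through B parallel to VY: direction (2/3, -1/3); meets GV at W = (1, 1)
W = G + t·(V−G) with t = 3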